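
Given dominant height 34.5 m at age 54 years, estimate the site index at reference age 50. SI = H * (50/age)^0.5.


50/54 = 0.925926
(0.925926)^0.5 = 0.962250
SI = 34.5 * 0.962250 = 33.1976 ≈ 33.2 m

33.2 m


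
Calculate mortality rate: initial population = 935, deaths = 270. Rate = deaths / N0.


Mortality rate = 270 / 935 = 0.288770 ≈ 0.2888

0.2888


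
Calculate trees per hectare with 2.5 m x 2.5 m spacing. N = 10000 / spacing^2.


N = 10000 / 2.5^2 = 10000 / 6.25 = 1600.00 ≈ 1600 trees/ha

1600 trees/ha


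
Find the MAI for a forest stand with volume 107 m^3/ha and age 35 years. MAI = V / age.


MAI = 107 / 35 = 3.0571 ≈ 3.06 m^3/ha/yr

3.06 m^3/ha/yr


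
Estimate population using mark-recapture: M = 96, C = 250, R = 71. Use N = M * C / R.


N = M * C / R = 96 * 250 / 71 = 24000 / 71 = 338.03 ≈ 338

338 individuals


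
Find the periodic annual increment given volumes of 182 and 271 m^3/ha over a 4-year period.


PAI = (V2 - V1) / period = (271 - 182) / 4 = 89 / 4 = 22.25 m^3/ha/yr

22.25 m^3/ha/yr


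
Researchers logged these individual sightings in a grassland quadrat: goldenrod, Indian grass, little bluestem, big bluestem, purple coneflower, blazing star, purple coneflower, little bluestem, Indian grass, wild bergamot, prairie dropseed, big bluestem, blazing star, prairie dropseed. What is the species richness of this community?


Total individuals logged = 14
Distinct species (count of individuals): goldenrod (1), Indian grass (2), little bluestem (2), big bluestem (2), purple coneflower (2), blazing star (2), wild bergamot (1), prairie dropseed (2)
Species richness = number of distinct species = 8

8


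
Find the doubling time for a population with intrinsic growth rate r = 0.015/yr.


td = ln(2) / 0.015 = 0.693147 / 0.015 = 46.2098 ≈ 46.2 years

46.2 years


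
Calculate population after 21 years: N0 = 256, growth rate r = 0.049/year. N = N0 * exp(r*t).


r*t = 0.049 * 21 = 1.029
exp(1.029) = 2.79827
N = 256 * 2.79827 = 716.357 ≈ 716

716


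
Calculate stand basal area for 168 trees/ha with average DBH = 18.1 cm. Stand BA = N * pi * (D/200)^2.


(D/200)^2 = (18.1/200)^2 = 0.0905^2 = 0.00819025
Individual BA = 3.141593 * 0.00819025 = 0.0257304 m^2
Stand BA = 168 * 0.0257304 = 4.32271 ≈ 4.32 m^2/ha

4.32 m^2/ha


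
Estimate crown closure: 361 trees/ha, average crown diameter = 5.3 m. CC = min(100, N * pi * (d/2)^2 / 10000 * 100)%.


(d/2)^2 = (5.3/2)^2 = 2.65^2 = 7.0225
Crown area = 3.141593 * 7.0225 = 22.0618 m^2
N * area / 10000 * 100 = 361 * 22.0618 / 10000 * 100 = 79.6431
CC = min(100, 79.6431) = 79.6431 ≈ 79.6%

79.6%


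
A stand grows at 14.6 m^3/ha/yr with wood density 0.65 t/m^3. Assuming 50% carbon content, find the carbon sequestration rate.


C = 14.6 * 0.65 * 0.5 = 4.745 ≈ 4.75 t C/ha/yr

4.75 t C/ha/yr


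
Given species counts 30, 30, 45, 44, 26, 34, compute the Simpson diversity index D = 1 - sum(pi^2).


Total N = 30 + 30 + 45 + 44 + 26 + 34 = 209
Per-species terms:
  p = 30/209 = 0.143541; p^2 = 0.143541^2 = 0.020604
  p = 30/209 = 0.143541; p^2 = 0.143541^2 = 0.020604
  p = 45/209 = 0.215311; p^2 = 0.215311^2 = 0.046359
  p = 44/209 = 0.210526; p^2 = 0.210526^2 = 0.044321
  p = 26/209 = 0.124402; p^2 = 0.124402^2 = 0.015476
  p = 34/209 = 0.162679; p^2 = 0.162679^2 = 0.026464
sum(p^2) = 0.020604 + 0.020604 + 0.046359 + 0.044321 + 0.015476 + 0.026464 = 0.173828
D = 1 - 0.173828 = 0.826172 ≈ 0.8262

0.8262


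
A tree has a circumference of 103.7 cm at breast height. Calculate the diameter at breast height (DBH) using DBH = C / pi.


DBH = C / pi = 103.7 / 3.141593 = 33.0087 ≈ 33.01 cm

33.01 cm


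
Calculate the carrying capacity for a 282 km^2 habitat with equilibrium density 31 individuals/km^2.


K = 31 * 282 = 8742 individuals

8742 individuals


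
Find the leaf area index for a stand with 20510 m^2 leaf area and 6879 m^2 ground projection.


LAI = 20510 / 6879 = 2.9815 ≈ 2.98

2.98


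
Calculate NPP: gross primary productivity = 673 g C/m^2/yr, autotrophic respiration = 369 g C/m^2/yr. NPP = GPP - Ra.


NPP = GPP - Ra = 673 - 369 = 304 g C/m^2/yr

304 g C/m^2/yr


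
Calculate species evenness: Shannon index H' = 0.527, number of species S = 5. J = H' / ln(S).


ln(5) = 1.60944
J = H' / ln(S) = 0.527 / 1.60944 = 0.327443 ≈ 0.3274

0.3274


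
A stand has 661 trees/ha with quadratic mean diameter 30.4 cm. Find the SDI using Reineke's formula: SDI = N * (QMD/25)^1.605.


QMD/25 = 30.4/25 = 1.216
(1.216)^1.605 = exp(1.605 * ln(1.216)) = exp(1.605 * 0.195567) = exp(0.313885) = 1.36873
SDI = 661 * 1.36873 = 904.731 ≈ 905

905


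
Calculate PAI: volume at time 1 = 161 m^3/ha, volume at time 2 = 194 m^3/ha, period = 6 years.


PAI = (V2 - V1) / period = (194 - 161) / 6 = 33 / 6 = 5.50 m^3/ha/yr

5.50 m^3/ha/yr


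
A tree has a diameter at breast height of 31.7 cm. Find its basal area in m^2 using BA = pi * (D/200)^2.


D/200 = 31.7/200 = 0.1585 m
(D/200)^2 = 0.1585^2 = 0.02512225
BA = 3.141593 * 0.02512225 = 0.0789239 ≈ 0.0789 m^2

0.0789 m^2


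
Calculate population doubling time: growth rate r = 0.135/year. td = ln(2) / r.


td = ln(2) / 0.135 = 0.693147 / 0.135 = 5.13442 ≈ 5.1 years

5.1 years


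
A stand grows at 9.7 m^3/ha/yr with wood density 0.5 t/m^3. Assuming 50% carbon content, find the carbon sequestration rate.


C = 9.7 * 0.5 * 0.5 = 2.425 ≈ 2.43 t C/ha/yr

2.43 t C/ha/yr


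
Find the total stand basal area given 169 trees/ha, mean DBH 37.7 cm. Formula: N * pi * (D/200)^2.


(D/200)^2 = (37.7/200)^2 = 0.1885^2 = 0.03553225
Individual BA = 3.141593 * 0.03553225 = 0.111628 m^2
Stand BA = 169 * 0.111628 = 18.8651 ≈ 18.87 m^2/ha

18.87 m^2/ha


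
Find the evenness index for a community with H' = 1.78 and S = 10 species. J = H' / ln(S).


ln(10) = 2.30259
J = H' / ln(S) = 1.78 / 2.30259 = 0.773043 ≈ 0.7730

0.7730


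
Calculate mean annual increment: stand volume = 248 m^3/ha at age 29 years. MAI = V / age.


MAI = 248 / 29 = 8.5517 ≈ 8.55 m^3/ha/yr

8.55 m^3/ha/yr


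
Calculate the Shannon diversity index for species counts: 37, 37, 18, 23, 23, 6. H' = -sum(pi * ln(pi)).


Total N = 37 + 37 + 18 + 23 + 23 + 6 = 144
Per-species terms:
  p = 37/144 = 0.256944; ln(p) = -1.358897; p*ln(p) = 0.256944 * (-1.358897) = -0.349160
  p = 37/144 = 0.256944; ln(p) = -1.358897; p*ln(p) = 0.256944 * (-1.358897) = -0.349160
  p = 18/144 = 0.125000; ln(p) = -2.079442; p*ln(p) = 0.125000 * (-2.079442) = -0.259930
  p = 23/144 = 0.159722; ln(p) = -1.834320; p*ln(p) = 0.159722 * (-1.834320) = -0.292981
  p = 23/144 = 0.159722; ln(p) = -1.834320; p*ln(p) = 0.159722 * (-1.834320) = -0.292981
  p = 6/144 = 0.041667; ln(p) = -3.178046; p*ln(p) = 0.041667 * (-3.178046) = -0.132420
sum(p*ln(p)) = (-0.349160) + (-0.349160) + (-0.259930) + (-0.292981) + (-0.292981) + (-0.132420) = -1.676632
H' = -(-1.676632) = 1.676632 ≈ 1.6766

1.6766


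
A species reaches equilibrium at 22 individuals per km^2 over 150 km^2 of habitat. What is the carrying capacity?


K = 22 * 150 = 3300 individuals

3300 individuals


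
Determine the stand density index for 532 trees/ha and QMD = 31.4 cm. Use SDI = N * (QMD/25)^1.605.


QMD/25 = 31.4/25 = 1.256
(1.256)^1.605 = exp(1.605 * ln(1.256)) = exp(1.605 * 0.227932) = exp(0.365831) = 1.44171
SDI = 532 * 1.44171 = 766.990 ≈ 767

767


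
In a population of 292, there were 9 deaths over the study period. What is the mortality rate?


Mortality rate = 9 / 292 = 0.030822 ≈ 0.0308

0.0308


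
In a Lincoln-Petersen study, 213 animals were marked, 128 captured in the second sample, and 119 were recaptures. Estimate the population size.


N = M * C / R = 213 * 128 / 119 = 27264 / 119 = 229.11 ≈ 229

229 individuals


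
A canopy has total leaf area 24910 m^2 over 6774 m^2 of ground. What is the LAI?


LAI = 24910 / 6774 = 3.6773 ≈ 3.68

3.68


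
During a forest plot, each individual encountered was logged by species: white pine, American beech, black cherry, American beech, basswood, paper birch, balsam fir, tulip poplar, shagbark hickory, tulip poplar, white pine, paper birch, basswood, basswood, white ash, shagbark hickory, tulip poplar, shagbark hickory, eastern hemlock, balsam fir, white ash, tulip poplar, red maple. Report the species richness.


Total individuals logged = 23
Distinct species (count of individuals): white pine (2), American beech (2), black cherry (1), basswood (3), paper birch (2), balsam fir (2), tulip poplar (4), shagbark hickory (3), white ash (2), eastern hemlock (1), red maple (1)
Species richness = number of distinct species = 11

11


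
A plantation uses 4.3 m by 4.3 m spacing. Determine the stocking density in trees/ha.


N = 10000 / 4.3^2 = 10000 / 18.49 = 540.833 ≈ 541 trees/ha

541 trees/ha


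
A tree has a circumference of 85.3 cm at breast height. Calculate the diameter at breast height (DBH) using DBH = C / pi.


DBH = C / pi = 85.3 / 3.141593 = 27.1518 ≈ 27.15 cm

27.15 cm


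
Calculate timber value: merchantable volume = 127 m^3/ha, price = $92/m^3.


Value = 127 * 92 = $11684/ha

$11684/ha


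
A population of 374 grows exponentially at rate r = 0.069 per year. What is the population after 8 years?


r*t = 0.069 * 8 = 0.552
exp(0.552) = 1.73672
N = 374 * 1.73672 = 649.533 ≈ 650

650


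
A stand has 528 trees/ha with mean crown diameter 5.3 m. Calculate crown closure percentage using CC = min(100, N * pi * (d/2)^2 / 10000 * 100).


(d/2)^2 = (5.3/2)^2 = 2.65^2 = 7.0225
Crown area = 3.141593 * 7.0225 = 22.0618 m^2
N * area / 10000 * 100 = 528 * 22.0618 / 10000 * 100 = 116.486
CC = min(100, 116.486) = 100%

100%


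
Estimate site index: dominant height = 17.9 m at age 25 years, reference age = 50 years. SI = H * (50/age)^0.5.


50/25 = 2.00000
(2.00000)^0.5 = 1.41421
SI = 17.9 * 1.41421 = 25.3144 ≈ 25.3 m

25.3 m


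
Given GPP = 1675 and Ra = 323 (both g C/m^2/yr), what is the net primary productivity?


NPP = GPP - Ra = 1675 - 323 = 1352 g C/m^2/yr

1352 g C/m^2/yr


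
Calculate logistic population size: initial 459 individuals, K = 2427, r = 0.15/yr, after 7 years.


(K - N0)/N0 = (2427 - 459)/459 = 1968/459 = 4.28758
r*t = 0.15 * 7 = 1.05; exp(-1.05) = 0.349938
4.28758 * 0.349938 = 1.50039
1 + 1.50039 = 2.50039
N = 2427 / 2.50039 = 970.649 ≈ 971

971


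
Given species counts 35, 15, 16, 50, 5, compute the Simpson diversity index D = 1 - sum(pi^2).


Total N = 35 + 15 + 16 + 50 + 5 = 121
Per-species terms:
  p = 35/121 = 0.289256; p^2 = 0.289256^2 = 0.083669
  p = 15/121 = 0.123967; p^2 = 0.123967^2 = 0.015368
  p = 16/121 = 0.132231; p^2 = 0.132231^2 = 0.017485
  p = 50/121 = 0.413223; p^2 = 0.413223^2 = 0.170753
  p = 5/121 = 0.041322; p^2 = 0.041322^2 = 0.001708
sum(p^2) = 0.083669 + 0.015368 + 0.017485 + 0.170753 + 0.001708 = 0.288983
D = 1 - 0.288983 = 0.711017 ≈ 0.7110

0.7110


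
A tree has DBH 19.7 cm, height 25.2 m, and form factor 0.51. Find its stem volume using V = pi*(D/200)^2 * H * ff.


(D/200)^2 = (19.7/200)^2 = 0.0985^2 = 0.00970225
BA = 3.141593 * 0.00970225 = 0.0304805 m^2
V = 0.0304805 * 25.2 * 0.51 = 0.391735 ≈ 0.392 m^3

0.392 m^3


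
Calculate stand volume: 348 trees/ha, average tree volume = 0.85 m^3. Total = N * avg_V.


V_stand = 348 * 0.85 = 295.8 m^3/ha

295.8 m^3/ha


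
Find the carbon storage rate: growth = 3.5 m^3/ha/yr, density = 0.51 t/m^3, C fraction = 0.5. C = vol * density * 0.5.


C = 3.5 * 0.51 * 0.5 = 0.8925 ≈ 0.89 t C/ha/yr

0.89 t C/ha/yr


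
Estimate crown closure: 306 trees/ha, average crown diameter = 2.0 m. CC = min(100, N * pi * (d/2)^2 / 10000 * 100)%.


(d/2)^2 = (2.0/2)^2 = 1^2 = 1
Crown area = 3.141593 * 1 = 3.14159 m^2
N * area / 10000 * 100 = 306 * 3.14159 / 10000 * 100 = 9.61327
CC = min(100, 9.61327) = 9.61327 ≈ 9.6%

9.6%


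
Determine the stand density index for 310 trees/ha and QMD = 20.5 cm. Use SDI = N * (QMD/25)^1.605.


QMD/25 = 20.5/25 = 0.82
(0.82)^1.605 = exp(1.605 * ln(0.82)) = exp(1.605 * (-0.198451)) = exp(-0.318514) = 0.727229
SDI = 310 * 0.727229 = 225.441 ≈ 225

225


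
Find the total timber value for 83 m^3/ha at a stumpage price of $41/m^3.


Value = 83 * 41 = $3403/ha

$3403/ha


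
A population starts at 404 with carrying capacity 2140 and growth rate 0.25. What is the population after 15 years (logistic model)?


(K - N0)/N0 = (2140 - 404)/404 = 1736/404 = 4.29703
r*t = 0.25 * 15 = 3.75; exp(-3.75) = 0.0235177
4.29703 * 0.0235177 = 0.101056
1 + 0.101056 = 1.10106
N = 2140 / 1.10106 = 1943.58 ≈ 1944

1944


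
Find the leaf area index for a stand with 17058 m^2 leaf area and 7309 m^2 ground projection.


LAI = 17058 / 7309 = 2.3338 ≈ 2.33

2.33


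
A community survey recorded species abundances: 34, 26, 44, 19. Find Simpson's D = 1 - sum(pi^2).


Total N = 34 + 26 + 44 + 19 = 123
Per-species terms:
  p = 34/123 = 0.276423; p^2 = 0.276423^2 = 0.076410
  p = 26/123 = 0.211382; p^2 = 0.211382^2 = 0.044682
  p = 44/123 = 0.357724; p^2 = 0.357724^2 = 0.127966
  p = 19/123 = 0.154472; p^2 = 0.154472^2 = 0.023862
sum(p^2) = 0.076410 + 0.044682 + 0.127966 + 0.023862 = 0.272920
D = 1 - 0.272920 = 0.727080 ≈ 0.7271

0.7271


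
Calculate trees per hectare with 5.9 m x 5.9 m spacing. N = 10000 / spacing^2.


N = 10000 / 5.9^2 = 10000 / 34.81 = 287.274 ≈ 287 trees/ha

287 trees/ha


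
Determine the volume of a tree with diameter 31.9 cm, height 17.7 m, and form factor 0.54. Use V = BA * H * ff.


(D/200)^2 = (31.9/200)^2 = 0.1595^2 = 0.02544025
BA = 3.141593 * 0.02544025 = 0.0799229 m^2
V = 0.0799229 * 17.7 * 0.54 = 0.763903 ≈ 0.764 m^3

0.764 m^3


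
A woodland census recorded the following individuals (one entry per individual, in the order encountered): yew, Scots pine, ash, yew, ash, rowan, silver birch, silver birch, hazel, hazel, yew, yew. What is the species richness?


Total individuals logged = 12
Distinct species (count of individuals): yew (4), Scots pine (1), ash (2), rowan (1), silver birch (2), hazel (2)
Species richness = number of distinct species = 6

6


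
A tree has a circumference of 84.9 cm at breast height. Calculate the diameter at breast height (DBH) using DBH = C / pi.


DBH = C / pi = 84.9 / 3.141593 = 27.0245 ≈ 27.02 cm

27.02 cm


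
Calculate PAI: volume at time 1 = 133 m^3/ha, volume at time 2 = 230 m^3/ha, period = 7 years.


PAI = (V2 - V1) / period = (230 - 133) / 7 = 97 / 7 = 13.8571 ≈ 13.86 m^3/ha/yr

13.86 m^3/ha/yr


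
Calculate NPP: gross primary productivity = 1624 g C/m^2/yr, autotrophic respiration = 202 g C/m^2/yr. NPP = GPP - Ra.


NPP = GPP - Ra = 1624 - 202 = 1422 g C/m^2/yr

1422 g C/m^2/yr


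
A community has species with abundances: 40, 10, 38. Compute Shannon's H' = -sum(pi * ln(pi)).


Total N = 40 + 10 + 38 = 88
Per-species terms:
  p = 40/88 = 0.454545; ln(p) = -0.788458; p*ln(p) = 0.454545 * (-0.788458) = -0.358390
  p = 10/88 = 0.113636; ln(p) = -2.174755; p*ln(p) = 0.113636 * (-2.174755) = -0.247130
  p = 38/88 = 0.431818; ln(p) = -0.839751; p*ln(p) = 0.431818 * (-0.839751) = -0.362620
sum(p*ln(p)) = (-0.358390) + (-0.247130) + (-0.362620) = -0.968140
H' = -(-0.968140) = 0.968140 ≈ 0.9681

0.9681


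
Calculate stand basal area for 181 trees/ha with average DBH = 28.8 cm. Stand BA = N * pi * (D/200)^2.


(D/200)^2 = (28.8/200)^2 = 0.144^2 = 0.020736
Individual BA = 3.141593 * 0.020736 = 0.0651441 m^2
Stand BA = 181 * 0.0651441 = 11.7911 ≈ 11.79 m^2/ha

11.79 m^2/ha


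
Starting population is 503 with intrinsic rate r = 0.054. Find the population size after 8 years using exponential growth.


r*t = 0.054 * 8 = 0.432
exp(0.432) = 1.54034
N = 503 * 1.54034 = 774.791 ≈ 775

775


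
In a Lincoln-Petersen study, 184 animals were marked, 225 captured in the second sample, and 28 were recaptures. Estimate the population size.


N = M * C / R = 184 * 225 / 28 = 41400 / 28 = 1478.57 ≈ 1479

1479 individuals


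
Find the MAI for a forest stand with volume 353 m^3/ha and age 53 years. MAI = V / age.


MAI = 353 / 53 = 6.6604 ≈ 6.66 m^3/ha/yr

6.66 m^3/ha/yr


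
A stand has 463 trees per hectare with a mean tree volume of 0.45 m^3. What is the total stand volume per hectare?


V_stand = 463 * 0.45 = 208.35 ≈ 208.4 m^3/ha

208.4 m^3/ha


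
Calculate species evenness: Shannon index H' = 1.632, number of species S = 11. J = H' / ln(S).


ln(11) = 2.39790
J = H' / ln(S) = 1.632 / 2.39790 = 0.680596 ≈ 0.6806

0.6806


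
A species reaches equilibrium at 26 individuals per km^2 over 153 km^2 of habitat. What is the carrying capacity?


K = 26 * 153 = 3978 individuals

3978 individuals


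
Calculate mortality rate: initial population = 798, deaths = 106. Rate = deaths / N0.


Mortality rate = 106 / 798 = 0.132832 ≈ 0.1328

0.1328


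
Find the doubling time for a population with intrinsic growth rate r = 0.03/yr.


td = ln(2) / 0.03 = 0.693147 / 0.03 = 23.1049 ≈ 23.1 years

23.1 years


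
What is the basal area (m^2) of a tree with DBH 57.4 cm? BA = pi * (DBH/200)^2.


D/200 = 57.4/200 = 0.287 m
(D/200)^2 = 0.287^2 = 0.082369
BA = 3.141593 * 0.082369 = 0.258770 ≈ 0.2588 m^2

0.2588 m^2


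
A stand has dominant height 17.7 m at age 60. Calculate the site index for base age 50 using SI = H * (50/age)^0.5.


50/60 = 0.833333
(0.833333)^0.5 = 0.912871
SI = 17.7 * 0.912871 = 16.1578 ≈ 16.2 m

16.2 m


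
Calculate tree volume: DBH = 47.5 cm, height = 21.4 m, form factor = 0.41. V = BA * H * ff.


(D/200)^2 = (47.5/200)^2 = 0.2375^2 = 0.05640625
BA = 3.141593 * 0.05640625 = 0.177205 m^2
V = 0.177205 * 21.4 * 0.41 = 1.55480 ≈ 1.555 m^3

1.555 m^3


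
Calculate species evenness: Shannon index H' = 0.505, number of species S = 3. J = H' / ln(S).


ln(3) = 1.09861
J = H' / ln(S) = 0.505 / 1.09861 = 0.459672 ≈ 0.4597

0.4597


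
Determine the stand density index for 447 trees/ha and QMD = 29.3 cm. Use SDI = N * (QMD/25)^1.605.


QMD/25 = 29.3/25 = 1.172
(1.172)^1.605 = exp(1.605 * ln(1.172)) = exp(1.605 * 0.158712) = exp(0.254733) = 1.29012
SDI = 447 * 1.29012 = 576.684 ≈ 577

577


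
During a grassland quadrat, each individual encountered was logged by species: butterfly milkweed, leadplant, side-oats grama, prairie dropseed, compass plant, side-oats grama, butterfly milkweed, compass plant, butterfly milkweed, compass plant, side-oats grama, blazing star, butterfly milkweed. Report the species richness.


Total individuals logged = 13
Distinct species (count of individuals): butterfly milkweed (4), leadplant (1), side-oats grama (3), prairie dropseed (1), compass plant (3), blazing star (1)
Species richness = number of distinct species = 6

6


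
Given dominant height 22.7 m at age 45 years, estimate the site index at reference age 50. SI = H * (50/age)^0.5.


50/45 = 1.11111
(1.11111)^0.5 = 1.05409
SI = 22.7 * 1.05409 = 23.9278 ≈ 23.9 m

23.9 m


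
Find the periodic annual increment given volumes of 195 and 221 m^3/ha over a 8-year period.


PAI = (V2 - V1) / period = (221 - 195) / 8 = 26 / 8 = 3.25 m^3/ha/yr

3.25 m^3/ha/yr


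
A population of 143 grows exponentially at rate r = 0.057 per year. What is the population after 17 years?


r*t = 0.057 * 17 = 0.969
exp(0.969) = 2.63531
N = 143 * 2.63531 = 376.849 ≈ 377

377


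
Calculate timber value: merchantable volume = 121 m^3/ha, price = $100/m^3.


Value = 121 * 100 = $12100/ha

$12100/ha


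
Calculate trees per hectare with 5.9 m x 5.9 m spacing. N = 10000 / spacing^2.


N = 10000 / 5.9^2 = 10000 / 34.81 = 287.274 ≈ 287 trees/ha

287 trees/ha


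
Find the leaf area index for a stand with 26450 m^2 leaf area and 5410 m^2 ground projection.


LAI = 26450 / 5410 = 4.8891 ≈ 4.89

4.89


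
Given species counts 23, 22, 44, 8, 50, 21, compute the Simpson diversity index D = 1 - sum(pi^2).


Total N = 23 + 22 + 44 + 8 + 50 + 21 = 168
Per-species terms:
  p = 23/168 = 0.136905; p^2 = 0.136905^2 = 0.018743
  p = 22/168 = 0.130952; p^2 = 0.130952^2 = 0.017148
  p = 44/168 = 0.261905; p^2 = 0.261905^2 = 0.068594
  p = 8/168 = 0.047619; p^2 = 0.047619^2 = 0.002268
  p = 50/168 = 0.297619; p^2 = 0.297619^2 = 0.088577
  p = 21/168 = 0.125000; p^2 = 0.125000^2 = 0.015625
sum(p^2) = 0.018743 + 0.017148 + 0.068594 + 0.002268 + 0.088577 + 0.015625 = 0.210955
D = 1 - 0.210955 = 0.789045 ≈ 0.7890

0.7890


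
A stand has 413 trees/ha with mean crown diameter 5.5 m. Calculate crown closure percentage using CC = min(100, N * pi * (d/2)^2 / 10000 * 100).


(d/2)^2 = (5.5/2)^2 = 2.75^2 = 7.5625
Crown area = 3.141593 * 7.5625 = 23.7583 m^2
N * area / 10000 * 100 = 413 * 23.7583 / 10000 * 100 = 98.1218
CC = min(100, 98.1218) = 98.1218 ≈ 98.1%

98.1%


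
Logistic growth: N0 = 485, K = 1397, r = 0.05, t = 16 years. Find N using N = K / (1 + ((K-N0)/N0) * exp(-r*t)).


(K - N0)/N0 = (1397 - 485)/485 = 912/485 = 1.88041
r*t = 0.05 * 16 = 0.8; exp(-0.8) = 0.449329
1.88041 * 0.449329 = 0.844923
1 + 0.844923 = 1.84492
N = 1397 / 1.84492 = 757.214 ≈ 757

757


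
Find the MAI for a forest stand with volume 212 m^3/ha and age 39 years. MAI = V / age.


MAI = 212 / 39 = 5.4359 ≈ 5.44 m^3/ha/yr

5.44 m^3/ha/yr


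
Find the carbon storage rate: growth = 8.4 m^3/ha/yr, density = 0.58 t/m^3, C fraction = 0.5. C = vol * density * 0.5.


C = 8.4 * 0.58 * 0.5 = 2.436 ≈ 2.44 t C/ha/yr

2.44 t C/ha/yr


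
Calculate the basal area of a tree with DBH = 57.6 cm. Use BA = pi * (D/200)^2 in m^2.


D/200 = 57.6/200 = 0.288 m
(D/200)^2 = 0.288^2 = 0.082944
BA = 3.141593 * 0.082944 = 0.260576 ≈ 0.2606 m^2

0.2606 m^2


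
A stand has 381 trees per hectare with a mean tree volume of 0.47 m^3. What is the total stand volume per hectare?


V_stand = 381 * 0.47 = 179.07 ≈ 179.1 m^3/ha

179.1 m^3/ha


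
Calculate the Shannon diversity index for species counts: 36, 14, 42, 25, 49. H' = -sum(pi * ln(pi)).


Total N = 36 + 14 + 42 + 25 + 49 = 166
Per-species terms:
  p = 36/166 = 0.216867; ln(p) = -1.528471; p*ln(p) = 0.216867 * (-1.528471) = -0.331475
  p = 14/166 = 0.084337; ln(p) = -2.472935; p*ln(p) = 0.084337 * (-2.472935) = -0.208560
  p = 42/166 = 0.253012; ln(p) = -1.374318; p*ln(p) = 0.253012 * (-1.374318) = -0.347719
  p = 25/166 = 0.150602; ln(p) = -1.893115; p*ln(p) = 0.150602 * (-1.893115) = -0.285107
  p = 49/166 = 0.295181; ln(p) = -1.220167; p*ln(p) = 0.295181 * (-1.220167) = -0.360170
sum(p*ln(p)) = (-0.331475) + (-0.208560) + (-0.347719) + (-0.285107) + (-0.360170) = -1.533031
H' = -(-1.533031) = 1.533031 ≈ 1.5330

1.5330


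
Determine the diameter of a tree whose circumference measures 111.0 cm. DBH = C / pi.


DBH = C / pi = 111.0 / 3.141593 = 35.3324 ≈ 35.33 cm

35.33 cm


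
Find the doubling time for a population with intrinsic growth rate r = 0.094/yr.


td = ln(2) / 0.094 = 0.693147 / 0.094 = 7.37390 ≈ 7.4 years

7.4 years


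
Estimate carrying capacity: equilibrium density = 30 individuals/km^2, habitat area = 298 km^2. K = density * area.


K = 30 * 298 = 8940 individuals

8940 individuals


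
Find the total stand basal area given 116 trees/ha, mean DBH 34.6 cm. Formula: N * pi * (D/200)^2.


(D/200)^2 = (34.6/200)^2 = 0.173^2 = 0.029929
Individual BA = 3.141593 * 0.029929 = 0.0940247 m^2
Stand BA = 116 * 0.0940247 = 10.9069 ≈ 10.91 m^2/ha

10.91 m^2/ha


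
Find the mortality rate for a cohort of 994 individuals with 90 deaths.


Mortality rate = 90 / 994 = 0.090543 ≈ 0.0905

0.0905


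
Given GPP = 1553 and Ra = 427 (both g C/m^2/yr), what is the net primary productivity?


NPP = GPP - Ra = 1553 - 427 = 1126 g C/m^2/yr

1126 g C/m^2/yr


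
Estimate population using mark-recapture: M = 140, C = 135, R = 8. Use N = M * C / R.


N = M * C / R = 140 * 135 / 8 = 18900 / 8 = 2362.50 ≈ 2363

2363 individuals


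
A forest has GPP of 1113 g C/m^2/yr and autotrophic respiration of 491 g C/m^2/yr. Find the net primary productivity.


NPP = GPP - Ra = 1113 - 491 = 622 g C/m^2/yr

622 g C/m^2/yr


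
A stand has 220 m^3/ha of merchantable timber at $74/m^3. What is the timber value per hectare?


Value = 220 * 74 = $16280/ha

$16280/ha


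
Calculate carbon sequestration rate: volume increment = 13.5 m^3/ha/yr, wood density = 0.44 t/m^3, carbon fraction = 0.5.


C = 13.5 * 0.44 * 0.5 = 2.97 t C/ha/yr

2.97 t C/ha/yr


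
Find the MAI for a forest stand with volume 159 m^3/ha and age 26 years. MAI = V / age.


MAI = 159 / 26 = 6.1154 ≈ 6.12 m^3/ha/yr

6.12 m^3/ha/yr


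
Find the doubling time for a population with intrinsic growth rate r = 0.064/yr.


td = ln(2) / 0.064 = 0.693147 / 0.064 = 10.8304 ≈ 10.8 years

10.8 years


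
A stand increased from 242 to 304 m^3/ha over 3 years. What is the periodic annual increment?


PAI = (V2 - V1) / period = (304 - 242) / 3 = 62 / 3 = 20.6667 ≈ 20.67 m^3/ha/yr

20.67 m^3/ha/yr


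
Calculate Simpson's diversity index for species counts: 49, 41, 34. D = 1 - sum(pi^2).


Total N = 49 + 41 + 34 = 124
Per-species terms:
  p = 49/124 = 0.395161; p^2 = 0.395161^2 = 0.156152
  p = 41/124 = 0.330645; p^2 = 0.330645^2 = 0.109326
  p = 34/124 = 0.274194; p^2 = 0.274194^2 = 0.075182
sum(p^2) = 0.156152 + 0.109326 + 0.075182 = 0.340660
D = 1 - 0.340660 = 0.659340 ≈ 0.6593

0.6593


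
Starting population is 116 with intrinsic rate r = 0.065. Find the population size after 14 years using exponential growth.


r*t = 0.065 * 14 = 0.91
exp(0.91) = 2.48432
N = 116 * 2.48432 = 288.181 ≈ 288

288


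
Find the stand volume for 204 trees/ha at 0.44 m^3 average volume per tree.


V_stand = 204 * 0.44 = 89.76 ≈ 89.8 m^3/ha

89.8 m^3/ha


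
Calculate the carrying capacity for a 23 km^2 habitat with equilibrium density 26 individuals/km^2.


K = 26 * 23 = 598 individuals

598 individuals


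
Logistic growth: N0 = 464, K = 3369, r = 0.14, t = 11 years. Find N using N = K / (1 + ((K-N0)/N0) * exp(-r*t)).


(K - N0)/N0 = (3369 - 464)/464 = 2905/464 = 6.26078
r*t = 0.14 * 11 = 1.54; exp(-1.54) = 0.214381
6.26078 * 0.214381 = 1.34219
1 + 1.34219 = 2.34219
N = 3369 / 2.34219 = 1438.40 ≈ 1438

1438


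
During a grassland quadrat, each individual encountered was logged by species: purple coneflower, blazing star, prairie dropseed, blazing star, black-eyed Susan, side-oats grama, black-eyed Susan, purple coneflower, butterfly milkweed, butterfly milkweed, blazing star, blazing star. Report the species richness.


Total individuals logged = 12
Distinct species (count of individuals): purple coneflower (2), blazing star (4), prairie dropseed (1), black-eyed Susan (2), side-oats grama (1), butterfly milkweed (2)
Species richness = number of distinct species = 6

6


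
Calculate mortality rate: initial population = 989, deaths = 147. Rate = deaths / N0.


Mortality rate = 147 / 989 = 0.148635 ≈ 0.1486

0.1486


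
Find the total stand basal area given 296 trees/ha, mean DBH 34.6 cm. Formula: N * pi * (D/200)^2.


(D/200)^2 = (34.6/200)^2 = 0.173^2 = 0.029929
Individual BA = 3.141593 * 0.029929 = 0.0940247 m^2
Stand BA = 296 * 0.0940247 = 27.8313 ≈ 27.83 m^2/ha

27.83 m^2/ha


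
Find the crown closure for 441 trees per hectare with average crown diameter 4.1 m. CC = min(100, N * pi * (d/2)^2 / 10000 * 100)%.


(d/2)^2 = (4.1/2)^2 = 2.05^2 = 4.2025
Crown area = 3.141593 * 4.2025 = 13.2025 m^2
N * area / 10000 * 100 = 441 * 13.2025 / 10000 * 100 = 58.2230
CC = min(100, 58.2230) = 58.2230 ≈ 58.2%

58.2%


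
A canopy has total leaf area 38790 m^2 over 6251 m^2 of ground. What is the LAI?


LAI = 38790 / 6251 = 6.2054 ≈ 6.21

6.21


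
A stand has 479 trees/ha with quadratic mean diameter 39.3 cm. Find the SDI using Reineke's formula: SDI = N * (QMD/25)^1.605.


QMD/25 = 39.3/25 = 1.572
(1.572)^1.605 = exp(1.605 * ln(1.572)) = exp(1.605 * 0.452349) = exp(0.726020) = 2.06684
SDI = 479 * 2.06684 = 990.016 ≈ 990

990


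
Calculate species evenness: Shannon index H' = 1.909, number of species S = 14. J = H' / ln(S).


ln(14) = 2.63906
J = H' / ln(S) = 1.909 / 2.63906 = 0.723364 ≈ 0.7234

0.7234


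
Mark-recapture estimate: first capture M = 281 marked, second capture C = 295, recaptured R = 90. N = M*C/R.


N = M * C / R = 281 * 295 / 90 = 82895 / 90 = 921.06 ≈ 921

921 individuals


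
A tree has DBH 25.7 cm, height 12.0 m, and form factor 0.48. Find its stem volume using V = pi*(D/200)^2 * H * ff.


(D/200)^2 = (25.7/200)^2 = 0.1285^2 = 0.01651225
BA = 3.141593 * 0.01651225 = 0.0518748 m^2
V = 0.0518748 * 12.0 * 0.48 = 0.298799 ≈ 0.299 m^3

0.299 m^3


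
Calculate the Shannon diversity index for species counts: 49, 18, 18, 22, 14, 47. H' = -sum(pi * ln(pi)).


Total N = 49 + 18 + 18 + 22 + 14 + 47 = 168
Per-species terms:
  p = 49/168 = 0.291667; ln(p) = -1.232143; p*ln(p) = 0.291667 * (-1.232143) = -0.359375
  p = 18/168 = 0.107143; ln(p) = -2.233591; p*ln(p) = 0.107143 * (-2.233591) = -0.239314
  p = 18/168 = 0.107143; ln(p) = -2.233591; p*ln(p) = 0.107143 * (-2.233591) = -0.239314
  p = 22/168 = 0.130952; ln(p) = -2.032924; p*ln(p) = 0.130952 * (-2.032924) = -0.266215
  p = 14/168 = 0.083333; ln(p) = -2.484911; p*ln(p) = 0.083333 * (-2.484911) = -0.207075
  p = 47/168 = 0.279762; ln(p) = -1.273816; p*ln(p) = 0.279762 * (-1.273816) = -0.356365
sum(p*ln(p)) = (-0.359375) + (-0.239314) + (-0.239314) + (-0.266215) + (-0.207075) + (-0.356365) = -1.667658
H' = -(-1.667658) = 1.667658 ≈ 1.6677

1.6677


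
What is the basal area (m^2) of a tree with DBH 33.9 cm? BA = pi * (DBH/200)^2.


D/200 = 33.9/200 = 0.1695 m
(D/200)^2 = 0.1695^2 = 0.02873025
BA = 3.141593 * 0.02873025 = 0.0902588 ≈ 0.0903 m^2

0.0903 m^2


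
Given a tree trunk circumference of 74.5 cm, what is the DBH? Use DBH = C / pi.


DBH = C / pi = 74.5 / 3.141593 = 23.7141 ≈ 23.71 cm

23.71 cm


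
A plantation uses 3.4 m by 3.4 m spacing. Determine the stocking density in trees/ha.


N = 10000 / 3.4^2 = 10000 / 11.56 = 865.052 ≈ 865 trees/ha

865 trees/ha


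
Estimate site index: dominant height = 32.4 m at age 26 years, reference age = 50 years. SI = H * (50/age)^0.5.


50/26 = 1.92308
(1.92308)^0.5 = 1.38675
SI = 32.4 * 1.38675 = 44.9307 ≈ 44.9 m

44.9 m


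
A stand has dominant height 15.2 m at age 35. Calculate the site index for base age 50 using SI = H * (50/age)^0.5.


50/35 = 1.42857
(1.42857)^0.5 = 1.19523
SI = 15.2 * 1.19523 = 18.1675 ≈ 18.2 m

18.2 m


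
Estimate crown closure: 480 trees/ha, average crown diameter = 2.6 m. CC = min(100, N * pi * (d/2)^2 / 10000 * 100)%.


(d/2)^2 = (2.6/2)^2 = 1.3^2 = 1.69
Crown area = 3.141593 * 1.69 = 5.30929 m^2
N * area / 10000 * 100 = 480 * 5.30929 / 10000 * 100 = 25.4846
CC = min(100, 25.4846) = 25.4846 ≈ 25.5%

25.5%


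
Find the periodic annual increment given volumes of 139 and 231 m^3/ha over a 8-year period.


PAI = (V2 - V1) / period = (231 - 139) / 8 = 92 / 8 = 11.50 m^3/ha/yr

11.50 m^3/ha/yr


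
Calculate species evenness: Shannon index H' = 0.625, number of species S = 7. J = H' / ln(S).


ln(7) = 1.94591
J = H' / ln(S) = 0.625 / 1.94591 = 0.321186 ≈ 0.3212

0.3212


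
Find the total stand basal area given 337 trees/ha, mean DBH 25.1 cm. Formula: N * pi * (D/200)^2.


(D/200)^2 = (25.1/200)^2 = 0.1255^2 = 0.01575025
Individual BA = 3.141593 * 0.01575025 = 0.0494809 m^2
Stand BA = 337 * 0.0494809 = 16.6751 ≈ 16.68 m^2/ha

16.68 m^2/ha


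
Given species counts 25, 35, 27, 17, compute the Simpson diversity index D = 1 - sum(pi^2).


Total N = 25 + 35 + 27 + 17 = 104
Per-species terms:
  p = 25/104 = 0.240385; p^2 = 0.240385^2 = 0.057785
  p = 35/104 = 0.336538; p^2 = 0.336538^2 = 0.113258
  p = 27/104 = 0.259615; p^2 = 0.259615^2 = 0.067400
  p = 17/104 = 0.163462; p^2 = 0.163462^2 = 0.026720
sum(p^2) = 0.057785 + 0.113258 + 0.067400 + 0.026720 = 0.265163
D = 1 - 0.265163 = 0.734837 ≈ 0.7348

0.7348


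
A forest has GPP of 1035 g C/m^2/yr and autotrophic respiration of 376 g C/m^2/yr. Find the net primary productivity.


NPP = GPP - Ra = 1035 - 376 = 659 g C/m^2/yr

659 g C/m^2/yr


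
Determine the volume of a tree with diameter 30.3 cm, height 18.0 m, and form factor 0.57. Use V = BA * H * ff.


(D/200)^2 = (30.3/200)^2 = 0.1515^2 = 0.02295225
BA = 3.141593 * 0.02295225 = 0.0721066 m^2
V = 0.0721066 * 18.0 * 0.57 = 0.739814 ≈ 0.740 m^3

0.740 m^3


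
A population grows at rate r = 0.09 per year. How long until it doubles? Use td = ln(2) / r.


td = ln(2) / 0.09 = 0.693147 / 0.09 = 7.70163 ≈ 7.7 years

7.7 years


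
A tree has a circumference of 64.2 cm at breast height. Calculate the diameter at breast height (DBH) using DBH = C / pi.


DBH = C / pi = 64.2 / 3.141593 = 20.4355 ≈ 20.44 cm

20.44 cm


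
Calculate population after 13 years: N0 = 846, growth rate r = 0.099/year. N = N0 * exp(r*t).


r*t = 0.099 * 13 = 1.287
exp(1.287) = 3.62190
N = 846 * 3.62190 = 3064.13 ≈ 3064

3064


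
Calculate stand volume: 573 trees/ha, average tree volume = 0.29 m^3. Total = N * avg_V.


V_stand = 573 * 0.29 = 166.17 ≈ 166.2 m^3/ha

166.2 m^3/ha


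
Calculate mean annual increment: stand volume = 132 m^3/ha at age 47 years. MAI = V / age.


MAI = 132 / 47 = 2.8085 ≈ 2.81 m^3/ha/yr

2.81 m^3/ha/yr


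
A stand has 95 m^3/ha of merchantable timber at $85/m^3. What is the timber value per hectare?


Value = 95 * 85 = $8075/ha

$8075/ha


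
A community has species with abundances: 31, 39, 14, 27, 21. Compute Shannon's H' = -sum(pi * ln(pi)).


Total N = 31 + 39 + 14 + 27 + 21 = 132
Per-species terms:
  p = 31/132 = 0.234848; ln(p) = -1.448817; p*ln(p) = 0.234848 * (-1.448817) = -0.340252
  p = 39/132 = 0.295455; ln(p) = -1.219239; p*ln(p) = 0.295455 * (-1.219239) = -0.360230
  p = 14/132 = 0.106061; ln(p) = -2.243741; p*ln(p) = 0.106061 * (-2.243741) = -0.237973
  p = 27/132 = 0.204545; ln(p) = -1.586967; p*ln(p) = 0.204545 * (-1.586967) = -0.324606
  p = 21/132 = 0.159091; ln(p) = -1.838279; p*ln(p) = 0.159091 * (-1.838279) = -0.292454
sum(p*ln(p)) = (-0.340252) + (-0.360230) + (-0.237973) + (-0.324606) + (-0.292454) = -1.555515
H' = -(-1.555515) = 1.555515 ≈ 1.5555

1.5555


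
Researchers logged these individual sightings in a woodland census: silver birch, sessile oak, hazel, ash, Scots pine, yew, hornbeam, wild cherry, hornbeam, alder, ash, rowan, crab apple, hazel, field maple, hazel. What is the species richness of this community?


Total individuals logged = 16
Distinct species (count of individuals): silver birch (1), sessile oak (1), hazel (3), ash (2), Scots pine (1), yew (1), hornbeam (2), wild cherry (1), alder (1), rowan (1), crab apple (1), field maple (1)
Species richness = number of distinct species = 12

12


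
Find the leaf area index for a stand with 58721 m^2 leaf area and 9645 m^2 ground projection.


LAI = 58721 / 9645 = 6.0882 ≈ 6.09

6.09


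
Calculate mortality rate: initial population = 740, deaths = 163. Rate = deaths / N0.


Mortality rate = 163 / 740 = 0.220270 ≈ 0.2203

0.2203


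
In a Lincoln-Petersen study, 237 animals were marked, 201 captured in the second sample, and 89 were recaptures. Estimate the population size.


N = M * C / R = 237 * 201 / 89 = 47637 / 89 = 535.25 ≈ 535

535 individuals


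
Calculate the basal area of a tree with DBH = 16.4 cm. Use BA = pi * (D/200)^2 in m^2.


D/200 = 16.4/200 = 0.082 m
(D/200)^2 = 0.082^2 = 0.006724
BA = 3.141593 * 0.006724 = 0.0211241 ≈ 0.0211 m^2

0.0211 m^2


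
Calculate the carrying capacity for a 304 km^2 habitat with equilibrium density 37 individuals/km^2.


K = 37 * 304 = 11248 individuals

11248 individuals


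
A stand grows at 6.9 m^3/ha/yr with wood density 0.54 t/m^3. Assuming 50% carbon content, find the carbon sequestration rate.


C = 6.9 * 0.54 * 0.5 = 1.863 ≈ 1.86 t C/ha/yr

1.86 t C/ha/yr


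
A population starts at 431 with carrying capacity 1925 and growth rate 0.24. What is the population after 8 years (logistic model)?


(K - N0)/N0 = (1925 - 431)/431 = 1494/431 = 3.46636
r*t = 0.24 * 8 = 1.92; exp(-1.92) = 0.146607
3.46636 * 0.146607 = 0.508193
1 + 0.508193 = 1.50819
N = 1925 / 1.50819 = 1276.36 ≈ 1276

1276


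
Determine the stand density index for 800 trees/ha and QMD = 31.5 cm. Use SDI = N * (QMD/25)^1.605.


QMD/25 = 31.5/25 = 1.26
(1.26)^1.605 = exp(1.605 * ln(1.26)) = exp(1.605 * 0.231112) = exp(0.370935) = 1.44909
SDI = 800 * 1.44909 = 1159.27 ≈ 1159

1159


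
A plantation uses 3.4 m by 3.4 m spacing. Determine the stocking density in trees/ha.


N = 10000 / 3.4^2 = 10000 / 11.56 = 865.052 ≈ 865 trees/ha

865 trees/ha


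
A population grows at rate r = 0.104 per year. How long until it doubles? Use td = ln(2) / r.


td = ln(2) / 0.104 = 0.693147 / 0.104 = 6.66488 ≈ 6.7 years

6.7 years


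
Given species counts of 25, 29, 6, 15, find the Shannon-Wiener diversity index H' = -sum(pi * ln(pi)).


Total N = 25 + 29 + 6 + 15 = 75
Per-species terms:
  p = 25/75 = 0.333333; ln(p) = -1.098613; p*ln(p) = 0.333333 * (-1.098613) = -0.366204
  p = 29/75 = 0.386667; ln(p) = -0.950191; p*ln(p) = 0.386667 * (-0.950191) = -0.367408
  p = 6/75 = 0.080000; ln(p) = -2.525729; p*ln(p) = 0.080000 * (-2.525729) = -0.202058
  p = 15/75 = 0.200000; ln(p) = -1.609438; p*ln(p) = 0.200000 * (-1.609438) = -0.321888
sum(p*ln(p)) = (-0.366204) + (-0.367408) + (-0.202058) + (-0.321888) = -1.257558
H' = -(-1.257558) = 1.257558 ≈ 1.2576

1.2576


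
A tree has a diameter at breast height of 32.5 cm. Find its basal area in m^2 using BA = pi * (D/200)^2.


D/200 = 32.5/200 = 0.1625 m
(D/200)^2 = 0.1625^2 = 0.02640625
BA = 3.141593 * 0.02640625 = 0.0829577 ≈ 0.0830 m^2

0.0830 m^2


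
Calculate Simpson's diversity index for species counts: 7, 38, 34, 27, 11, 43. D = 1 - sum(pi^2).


Total N = 7 + 38 + 34 + 27 + 11 + 43 = 160
Per-species terms:
  p = 7/160 = 0.043750; p^2 = 0.043750^2 = 0.001914
  p = 38/160 = 0.237500; p^2 = 0.237500^2 = 0.056406
  p = 34/160 = 0.212500; p^2 = 0.212500^2 = 0.045156
  p = 27/160 = 0.168750; p^2 = 0.168750^2 = 0.028477
  p = 11/160 = 0.068750; p^2 = 0.068750^2 = 0.004727
  p = 43/160 = 0.268750; p^2 = 0.268750^2 = 0.072227
sum(p^2) = 0.001914 + 0.056406 + 0.045156 + 0.028477 + 0.004727 + 0.072227 = 0.208907
D = 1 - 0.208907 = 0.791093 ≈ 0.7911

0.7911


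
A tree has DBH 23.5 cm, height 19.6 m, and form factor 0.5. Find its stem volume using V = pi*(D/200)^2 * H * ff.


(D/200)^2 = (23.5/200)^2 = 0.1175^2 = 0.01380625
BA = 3.141593 * 0.01380625 = 0.0433736 m^2
V = 0.0433736 * 19.6 * 0.5 = 0.425061 ≈ 0.425 m^3

0.425 m^3


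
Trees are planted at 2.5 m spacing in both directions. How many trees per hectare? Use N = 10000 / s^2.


N = 10000 / 2.5^2 = 10000 / 6.25 = 1600.00 ≈ 1600 trees/ha

1600 trees/ha


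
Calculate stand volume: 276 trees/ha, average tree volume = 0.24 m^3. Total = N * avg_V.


V_stand = 276 * 0.24 = 66.24 ≈ 66.2 m^3/ha

66.2 m^3/ha


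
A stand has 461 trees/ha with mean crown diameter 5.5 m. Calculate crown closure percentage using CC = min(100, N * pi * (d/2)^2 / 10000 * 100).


(d/2)^2 = (5.5/2)^2 = 2.75^2 = 7.5625
Crown area = 3.141593 * 7.5625 = 23.7583 m^2
N * area / 10000 * 100 = 461 * 23.7583 / 10000 * 100 = 109.526
CC = min(100, 109.526) = 100%

100%


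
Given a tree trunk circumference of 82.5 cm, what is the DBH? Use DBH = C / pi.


DBH = C / pi = 82.5 / 3.141593 = 26.2606 ≈ 26.26 cm

26.26 cm


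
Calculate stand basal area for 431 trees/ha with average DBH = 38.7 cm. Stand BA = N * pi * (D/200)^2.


(D/200)^2 = (38.7/200)^2 = 0.1935^2 = 0.03744225
Individual BA = 3.141593 * 0.03744225 = 0.117628 m^2
Stand BA = 431 * 0.117628 = 50.6977 ≈ 50.70 m^2/ha

50.70 m^2/ha
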